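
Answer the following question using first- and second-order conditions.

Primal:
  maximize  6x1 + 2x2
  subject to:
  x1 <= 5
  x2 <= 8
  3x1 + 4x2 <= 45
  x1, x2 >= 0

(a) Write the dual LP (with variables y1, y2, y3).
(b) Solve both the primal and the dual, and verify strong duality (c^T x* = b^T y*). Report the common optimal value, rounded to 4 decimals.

The standard primal-dual pair for 'max c^T x s.t. A x <= b, x >= 0' is:
  Dual:  min b^T y  s.t.  A^T y >= c,  y >= 0.

So the dual LP is:
  minimize  5y1 + 8y2 + 45y3
  subject to:
    y1 + 3y3 >= 6
    y2 + 4y3 >= 2
    y1, y2, y3 >= 0

Solving the primal: x* = (5, 7.5).
  primal value c^T x* = 45.
Solving the dual: y* = (4.5, 0, 0.5).
  dual value b^T y* = 45.
Strong duality: c^T x* = b^T y*. Confirmed.

45


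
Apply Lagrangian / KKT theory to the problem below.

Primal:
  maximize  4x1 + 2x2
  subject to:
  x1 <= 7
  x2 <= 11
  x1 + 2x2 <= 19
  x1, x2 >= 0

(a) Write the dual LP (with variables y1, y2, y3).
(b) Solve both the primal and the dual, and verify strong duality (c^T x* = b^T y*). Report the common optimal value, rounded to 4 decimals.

The standard primal-dual pair for 'max c^T x s.t. A x <= b, x >= 0' is:
  Dual:  min b^T y  s.t.  A^T y >= c,  y >= 0.

So the dual LP is:
  minimize  7y1 + 11y2 + 19y3
  subject to:
    y1 + y3 >= 4
    y2 + 2y3 >= 2
    y1, y2, y3 >= 0

Solving the primal: x* = (7, 6).
  primal value c^T x* = 40.
Solving the dual: y* = (3, 0, 1).
  dual value b^T y* = 40.
Strong duality: c^T x* = b^T y*. Confirmed.

40


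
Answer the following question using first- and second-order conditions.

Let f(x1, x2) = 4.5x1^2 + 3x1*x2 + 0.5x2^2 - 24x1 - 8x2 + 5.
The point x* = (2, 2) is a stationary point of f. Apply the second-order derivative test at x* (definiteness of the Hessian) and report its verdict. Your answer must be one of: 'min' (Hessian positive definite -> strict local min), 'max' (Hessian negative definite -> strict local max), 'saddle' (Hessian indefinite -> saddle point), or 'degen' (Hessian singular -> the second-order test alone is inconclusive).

Compute the Hessian H = grad^2 f:
  H = [[9, 3], [3, 1]]
Verify stationarity: grad f(x*) = H x* + g = (0, 0).
Eigenvalues of H: 0, 10.
H has a zero eigenvalue (singular; positive semidefinite but not definite), so H is neither positive definite, negative definite, nor indefinite. The second-order test alone is inconclusive -> degen.
(Indeed, f is constant along the null direction of H through x*, so x* is not a strict local extremum.)

degen


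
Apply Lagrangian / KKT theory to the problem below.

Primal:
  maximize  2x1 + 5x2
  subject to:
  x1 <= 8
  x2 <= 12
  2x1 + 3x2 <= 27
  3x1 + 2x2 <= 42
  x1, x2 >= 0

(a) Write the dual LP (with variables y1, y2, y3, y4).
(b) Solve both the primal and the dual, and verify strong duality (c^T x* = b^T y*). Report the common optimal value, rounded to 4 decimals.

The standard primal-dual pair for 'max c^T x s.t. A x <= b, x >= 0' is:
  Dual:  min b^T y  s.t.  A^T y >= c,  y >= 0.

So the dual LP is:
  minimize  8y1 + 12y2 + 27y3 + 42y4
  subject to:
    y1 + 2y3 + 3y4 >= 2
    y2 + 3y3 + 2y4 >= 5
    y1, y2, y3, y4 >= 0

Solving the primal: x* = (0, 9).
  primal value c^T x* = 45.
Solving the dual: y* = (0, 0, 1.6667, 0).
  dual value b^T y* = 45.
Strong duality: c^T x* = b^T y*. Confirmed.

45


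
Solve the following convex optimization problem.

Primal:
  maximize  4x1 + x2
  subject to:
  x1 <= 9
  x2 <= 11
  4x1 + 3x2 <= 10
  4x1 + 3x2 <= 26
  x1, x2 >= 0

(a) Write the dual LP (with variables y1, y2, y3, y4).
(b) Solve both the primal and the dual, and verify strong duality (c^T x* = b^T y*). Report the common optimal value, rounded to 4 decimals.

The standard primal-dual pair for 'max c^T x s.t. A x <= b, x >= 0' is:
  Dual:  min b^T y  s.t.  A^T y >= c,  y >= 0.

So the dual LP is:
  minimize  9y1 + 11y2 + 10y3 + 26y4
  subject to:
    y1 + 4y3 + 4y4 >= 4
    y2 + 3y3 + 3y4 >= 1
    y1, y2, y3, y4 >= 0

Solving the primal: x* = (2.5, 0).
  primal value c^T x* = 10.
Solving the dual: y* = (0, 0, 1, 0).
  dual value b^T y* = 10.
Strong duality: c^T x* = b^T y*. Confirmed.

10


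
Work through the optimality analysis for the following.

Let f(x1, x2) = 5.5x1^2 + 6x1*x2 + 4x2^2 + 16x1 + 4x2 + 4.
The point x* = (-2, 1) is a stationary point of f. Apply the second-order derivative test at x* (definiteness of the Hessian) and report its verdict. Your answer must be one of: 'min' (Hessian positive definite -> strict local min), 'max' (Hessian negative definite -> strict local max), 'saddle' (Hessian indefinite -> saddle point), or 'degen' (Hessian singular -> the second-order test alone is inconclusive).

Compute the Hessian H = grad^2 f:
  H = [[11, 6], [6, 8]]
Verify stationarity: grad f(x*) = H x* + g = (0, 0).
Eigenvalues of H: 3.3153, 15.6847.
Both eigenvalues > 0, so H is positive definite -> x* is a strict local min.

min


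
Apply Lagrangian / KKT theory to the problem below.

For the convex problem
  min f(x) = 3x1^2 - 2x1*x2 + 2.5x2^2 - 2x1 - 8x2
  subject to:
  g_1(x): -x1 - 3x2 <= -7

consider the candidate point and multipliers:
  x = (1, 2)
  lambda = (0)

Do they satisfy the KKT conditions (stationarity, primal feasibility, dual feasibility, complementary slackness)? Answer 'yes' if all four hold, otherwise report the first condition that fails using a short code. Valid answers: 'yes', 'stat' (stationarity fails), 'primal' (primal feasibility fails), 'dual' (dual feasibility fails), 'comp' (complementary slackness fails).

Gradient of f: grad f(x) = Q x + c = (0, 0)
Constraint values g_i(x) = a_i^T x - b_i:
  g_1((1, 2)) = 0
Stationarity residual: grad f(x) + sum_i lambda_i a_i = (0, 0)
  -> stationarity OK
Primal feasibility (all g_i <= 0): OK
Dual feasibility (all lambda_i >= 0): OK
Complementary slackness (lambda_i * g_i(x) = 0 for all i): OK

Verdict: yes, KKT holds.

yes


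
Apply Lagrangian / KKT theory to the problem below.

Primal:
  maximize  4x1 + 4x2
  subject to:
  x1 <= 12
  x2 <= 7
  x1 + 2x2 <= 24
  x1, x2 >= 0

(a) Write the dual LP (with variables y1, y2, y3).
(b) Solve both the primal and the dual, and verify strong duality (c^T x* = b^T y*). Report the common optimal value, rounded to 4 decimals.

The standard primal-dual pair for 'max c^T x s.t. A x <= b, x >= 0' is:
  Dual:  min b^T y  s.t.  A^T y >= c,  y >= 0.

So the dual LP is:
  minimize  12y1 + 7y2 + 24y3
  subject to:
    y1 + y3 >= 4
    y2 + 2y3 >= 4
    y1, y2, y3 >= 0

Solving the primal: x* = (12, 6).
  primal value c^T x* = 72.
Solving the dual: y* = (2, 0, 2).
  dual value b^T y* = 72.
Strong duality: c^T x* = b^T y*. Confirmed.

72


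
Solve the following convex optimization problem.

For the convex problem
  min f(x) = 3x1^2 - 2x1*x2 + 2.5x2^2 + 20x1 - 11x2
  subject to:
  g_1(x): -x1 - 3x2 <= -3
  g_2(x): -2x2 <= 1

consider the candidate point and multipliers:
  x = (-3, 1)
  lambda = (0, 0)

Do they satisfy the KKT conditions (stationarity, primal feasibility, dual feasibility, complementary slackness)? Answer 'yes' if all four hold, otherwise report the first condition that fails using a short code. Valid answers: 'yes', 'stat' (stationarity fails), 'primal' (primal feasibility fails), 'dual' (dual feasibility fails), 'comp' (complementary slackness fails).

Gradient of f: grad f(x) = Q x + c = (0, 0)
Constraint values g_i(x) = a_i^T x - b_i:
  g_1((-3, 1)) = 3
  g_2((-3, 1)) = -3
Stationarity residual: grad f(x) + sum_i lambda_i a_i = (0, 0)
  -> stationarity OK
Primal feasibility (all g_i <= 0): FAILS
Dual feasibility (all lambda_i >= 0): OK
Complementary slackness (lambda_i * g_i(x) = 0 for all i): OK

Verdict: the first failing condition is primal_feasibility -> primal.

primal


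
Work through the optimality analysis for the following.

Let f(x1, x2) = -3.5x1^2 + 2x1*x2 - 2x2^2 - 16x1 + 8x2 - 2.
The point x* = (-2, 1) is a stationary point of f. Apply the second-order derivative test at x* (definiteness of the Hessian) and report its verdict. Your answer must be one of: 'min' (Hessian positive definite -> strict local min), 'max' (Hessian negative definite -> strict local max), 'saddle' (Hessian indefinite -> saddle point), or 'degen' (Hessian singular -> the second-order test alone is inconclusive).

Compute the Hessian H = grad^2 f:
  H = [[-7, 2], [2, -4]]
Verify stationarity: grad f(x*) = H x* + g = (0, 0).
Eigenvalues of H: -8, -3.
Both eigenvalues < 0, so H is negative definite -> x* is a strict local max.

max


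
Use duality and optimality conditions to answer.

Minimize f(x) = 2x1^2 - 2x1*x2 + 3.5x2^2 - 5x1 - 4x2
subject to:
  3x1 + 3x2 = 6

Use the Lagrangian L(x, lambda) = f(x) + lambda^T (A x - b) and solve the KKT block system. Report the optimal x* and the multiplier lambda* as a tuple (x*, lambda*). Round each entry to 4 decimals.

Form the Lagrangian:
  L(x, lambda) = (1/2) x^T Q x + c^T x + lambda^T (A x - b)
Stationarity (grad_x L = 0): Q x + c + A^T lambda = 0.
Primal feasibility: A x = b.

This gives the KKT block system:
  [ Q   A^T ] [ x     ]   [-c ]
  [ A    0  ] [ lambda ] = [ b ]

Solving the linear system:
  x*      = (1.2667, 0.7333)
  lambda* = (0.4667)
  f(x*)   = -6.0333

x* = (1.2667, 0.7333), lambda* = (0.4667)


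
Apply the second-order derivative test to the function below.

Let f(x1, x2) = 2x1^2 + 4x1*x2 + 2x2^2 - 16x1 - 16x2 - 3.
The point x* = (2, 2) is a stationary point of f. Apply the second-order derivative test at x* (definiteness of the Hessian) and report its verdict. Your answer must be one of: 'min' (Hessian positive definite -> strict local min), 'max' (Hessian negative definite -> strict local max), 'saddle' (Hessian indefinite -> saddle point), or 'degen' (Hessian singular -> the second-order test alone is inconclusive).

Compute the Hessian H = grad^2 f:
  H = [[4, 4], [4, 4]]
Verify stationarity: grad f(x*) = H x* + g = (0, 0).
Eigenvalues of H: 0, 8.
H has a zero eigenvalue (singular; positive semidefinite but not definite), so H is neither positive definite, negative definite, nor indefinite. The second-order test alone is inconclusive -> degen.
(Indeed, f is constant along the null direction of H through x*, so x* is not a strict local extremum.)

degen


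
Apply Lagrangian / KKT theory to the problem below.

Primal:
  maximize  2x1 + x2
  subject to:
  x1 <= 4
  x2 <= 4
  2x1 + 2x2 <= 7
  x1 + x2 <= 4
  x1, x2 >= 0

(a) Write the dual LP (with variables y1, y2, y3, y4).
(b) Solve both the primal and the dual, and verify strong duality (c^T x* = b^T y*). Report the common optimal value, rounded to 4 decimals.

The standard primal-dual pair for 'max c^T x s.t. A x <= b, x >= 0' is:
  Dual:  min b^T y  s.t.  A^T y >= c,  y >= 0.

So the dual LP is:
  minimize  4y1 + 4y2 + 7y3 + 4y4
  subject to:
    y1 + 2y3 + y4 >= 2
    y2 + 2y3 + y4 >= 1
    y1, y2, y3, y4 >= 0

Solving the primal: x* = (3.5, 0).
  primal value c^T x* = 7.
Solving the dual: y* = (0, 0, 1, 0).
  dual value b^T y* = 7.
Strong duality: c^T x* = b^T y*. Confirmed.

7


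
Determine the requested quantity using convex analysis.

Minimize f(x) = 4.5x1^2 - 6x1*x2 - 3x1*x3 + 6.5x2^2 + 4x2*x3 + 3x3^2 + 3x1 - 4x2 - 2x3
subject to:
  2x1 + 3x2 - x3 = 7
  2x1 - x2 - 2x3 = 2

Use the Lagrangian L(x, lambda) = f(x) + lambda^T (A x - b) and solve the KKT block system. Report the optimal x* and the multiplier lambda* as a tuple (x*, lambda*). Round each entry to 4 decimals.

Form the Lagrangian:
  L(x, lambda) = (1/2) x^T Q x + c^T x + lambda^T (A x - b)
Stationarity (grad_x L = 0): Q x + c + A^T lambda = 0.
Primal feasibility: A x = b.

This gives the KKT block system:
  [ Q   A^T ] [ x     ]   [-c ]
  [ A    0  ] [ lambda ] = [ b ]

Solving the linear system:
  x*      = (1.012, 1.4251, -0.7005)
  lambda* = (-2.1205, -0.7091)
  f(x*)   = 7.4991

x* = (1.012, 1.4251, -0.7005), lambda* = (-2.1205, -0.7091)


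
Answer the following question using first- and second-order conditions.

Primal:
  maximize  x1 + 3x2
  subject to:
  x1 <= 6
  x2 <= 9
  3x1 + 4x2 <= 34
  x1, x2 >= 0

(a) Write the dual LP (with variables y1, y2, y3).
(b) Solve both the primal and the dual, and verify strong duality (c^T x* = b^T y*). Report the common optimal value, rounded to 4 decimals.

The standard primal-dual pair for 'max c^T x s.t. A x <= b, x >= 0' is:
  Dual:  min b^T y  s.t.  A^T y >= c,  y >= 0.

So the dual LP is:
  minimize  6y1 + 9y2 + 34y3
  subject to:
    y1 + 3y3 >= 1
    y2 + 4y3 >= 3
    y1, y2, y3 >= 0

Solving the primal: x* = (0, 8.5).
  primal value c^T x* = 25.5.
Solving the dual: y* = (0, 0, 0.75).
  dual value b^T y* = 25.5.
Strong duality: c^T x* = b^T y*. Confirmed.

25.5


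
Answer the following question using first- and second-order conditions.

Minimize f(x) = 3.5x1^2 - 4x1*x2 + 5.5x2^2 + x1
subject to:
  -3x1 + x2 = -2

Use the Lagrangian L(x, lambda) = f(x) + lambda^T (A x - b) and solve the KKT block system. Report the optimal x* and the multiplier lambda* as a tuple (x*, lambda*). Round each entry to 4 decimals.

Form the Lagrangian:
  L(x, lambda) = (1/2) x^T Q x + c^T x + lambda^T (A x - b)
Stationarity (grad_x L = 0): Q x + c + A^T lambda = 0.
Primal feasibility: A x = b.

This gives the KKT block system:
  [ Q   A^T ] [ x     ]   [-c ]
  [ A    0  ] [ lambda ] = [ b ]

Solving the linear system:
  x*      = (0.6951, 0.0854)
  lambda* = (1.8415)
  f(x*)   = 2.189

x* = (0.6951, 0.0854), lambda* = (1.8415)


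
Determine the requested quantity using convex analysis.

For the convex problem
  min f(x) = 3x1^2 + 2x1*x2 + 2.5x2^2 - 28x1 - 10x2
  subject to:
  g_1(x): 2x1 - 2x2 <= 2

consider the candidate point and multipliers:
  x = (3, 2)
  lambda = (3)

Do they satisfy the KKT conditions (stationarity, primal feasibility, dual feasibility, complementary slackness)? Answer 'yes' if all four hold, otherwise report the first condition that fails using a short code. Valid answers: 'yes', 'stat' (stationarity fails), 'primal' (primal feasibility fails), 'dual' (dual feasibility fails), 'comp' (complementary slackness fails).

Gradient of f: grad f(x) = Q x + c = (-6, 6)
Constraint values g_i(x) = a_i^T x - b_i:
  g_1((3, 2)) = 0
Stationarity residual: grad f(x) + sum_i lambda_i a_i = (0, 0)
  -> stationarity OK
Primal feasibility (all g_i <= 0): OK
Dual feasibility (all lambda_i >= 0): OK
Complementary slackness (lambda_i * g_i(x) = 0 for all i): OK

Verdict: yes, KKT holds.

yes


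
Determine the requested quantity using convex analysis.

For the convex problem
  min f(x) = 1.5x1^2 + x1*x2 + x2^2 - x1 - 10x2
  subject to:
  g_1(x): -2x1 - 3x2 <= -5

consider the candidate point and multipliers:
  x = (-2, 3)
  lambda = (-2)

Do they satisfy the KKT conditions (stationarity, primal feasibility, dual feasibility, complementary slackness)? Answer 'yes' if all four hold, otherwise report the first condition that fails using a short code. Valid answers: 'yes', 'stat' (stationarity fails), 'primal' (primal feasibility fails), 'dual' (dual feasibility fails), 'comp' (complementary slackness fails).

Gradient of f: grad f(x) = Q x + c = (-4, -6)
Constraint values g_i(x) = a_i^T x - b_i:
  g_1((-2, 3)) = 0
Stationarity residual: grad f(x) + sum_i lambda_i a_i = (0, 0)
  -> stationarity OK
Primal feasibility (all g_i <= 0): OK
Dual feasibility (all lambda_i >= 0): FAILS
Complementary slackness (lambda_i * g_i(x) = 0 for all i): OK

Verdict: the first failing condition is dual_feasibility -> dual.

dual


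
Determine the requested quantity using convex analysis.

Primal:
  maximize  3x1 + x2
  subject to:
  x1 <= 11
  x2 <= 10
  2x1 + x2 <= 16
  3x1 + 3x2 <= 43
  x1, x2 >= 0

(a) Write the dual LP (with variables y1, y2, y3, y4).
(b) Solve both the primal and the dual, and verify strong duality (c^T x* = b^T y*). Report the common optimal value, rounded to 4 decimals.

The standard primal-dual pair for 'max c^T x s.t. A x <= b, x >= 0' is:
  Dual:  min b^T y  s.t.  A^T y >= c,  y >= 0.

So the dual LP is:
  minimize  11y1 + 10y2 + 16y3 + 43y4
  subject to:
    y1 + 2y3 + 3y4 >= 3
    y2 + y3 + 3y4 >= 1
    y1, y2, y3, y4 >= 0

Solving the primal: x* = (8, 0).
  primal value c^T x* = 24.
Solving the dual: y* = (0, 0, 1.5, 0).
  dual value b^T y* = 24.
Strong duality: c^T x* = b^T y*. Confirmed.

24


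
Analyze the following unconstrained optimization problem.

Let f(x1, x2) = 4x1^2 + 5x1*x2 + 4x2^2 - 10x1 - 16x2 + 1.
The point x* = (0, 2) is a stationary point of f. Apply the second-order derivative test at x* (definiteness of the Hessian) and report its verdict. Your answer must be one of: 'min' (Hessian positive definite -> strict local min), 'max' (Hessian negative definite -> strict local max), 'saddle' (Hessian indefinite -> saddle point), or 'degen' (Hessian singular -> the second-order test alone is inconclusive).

Compute the Hessian H = grad^2 f:
  H = [[8, 5], [5, 8]]
Verify stationarity: grad f(x*) = H x* + g = (0, 0).
Eigenvalues of H: 3, 13.
Both eigenvalues > 0, so H is positive definite -> x* is a strict local min.

min


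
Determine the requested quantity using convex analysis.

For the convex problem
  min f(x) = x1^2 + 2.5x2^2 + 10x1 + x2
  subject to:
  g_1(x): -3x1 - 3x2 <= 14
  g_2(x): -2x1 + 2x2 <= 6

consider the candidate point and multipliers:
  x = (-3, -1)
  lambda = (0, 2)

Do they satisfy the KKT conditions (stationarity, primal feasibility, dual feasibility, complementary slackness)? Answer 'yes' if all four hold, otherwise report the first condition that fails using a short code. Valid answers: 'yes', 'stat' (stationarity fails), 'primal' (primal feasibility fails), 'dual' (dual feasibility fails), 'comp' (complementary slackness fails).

Gradient of f: grad f(x) = Q x + c = (4, -4)
Constraint values g_i(x) = a_i^T x - b_i:
  g_1((-3, -1)) = -2
  g_2((-3, -1)) = -2
Stationarity residual: grad f(x) + sum_i lambda_i a_i = (0, 0)
  -> stationarity OK
Primal feasibility (all g_i <= 0): OK
Dual feasibility (all lambda_i >= 0): OK
Complementary slackness (lambda_i * g_i(x) = 0 for all i): FAILS

Verdict: the first failing condition is complementary_slackness -> comp.

comp


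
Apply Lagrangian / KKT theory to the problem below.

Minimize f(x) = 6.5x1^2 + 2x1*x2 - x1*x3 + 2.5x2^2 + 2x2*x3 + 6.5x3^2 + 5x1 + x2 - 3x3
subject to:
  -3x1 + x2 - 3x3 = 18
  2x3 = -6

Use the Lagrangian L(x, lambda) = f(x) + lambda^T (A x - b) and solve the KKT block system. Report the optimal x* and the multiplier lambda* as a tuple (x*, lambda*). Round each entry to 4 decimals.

Form the Lagrangian:
  L(x, lambda) = (1/2) x^T Q x + c^T x + lambda^T (A x - b)
Stationarity (grad_x L = 0): Q x + c + A^T lambda = 0.
Primal feasibility: A x = b.

This gives the KKT block system:
  [ Q   A^T ] [ x     ]   [-c ]
  [ A    0  ] [ lambda ] = [ b ]

Solving the linear system:
  x*      = (-2.0857, 2.7429, -3)
  lambda* = (-4.5429, 10.4)
  f(x*)   = 72.7429

x* = (-2.0857, 2.7429, -3), lambda* = (-4.5429, 10.4)


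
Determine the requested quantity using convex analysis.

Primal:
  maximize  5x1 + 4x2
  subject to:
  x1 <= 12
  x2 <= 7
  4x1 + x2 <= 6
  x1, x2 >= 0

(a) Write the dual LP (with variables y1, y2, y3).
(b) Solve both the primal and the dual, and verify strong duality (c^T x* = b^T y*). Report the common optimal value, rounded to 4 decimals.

The standard primal-dual pair for 'max c^T x s.t. A x <= b, x >= 0' is:
  Dual:  min b^T y  s.t.  A^T y >= c,  y >= 0.

So the dual LP is:
  minimize  12y1 + 7y2 + 6y3
  subject to:
    y1 + 4y3 >= 5
    y2 + y3 >= 4
    y1, y2, y3 >= 0

Solving the primal: x* = (0, 6).
  primal value c^T x* = 24.
Solving the dual: y* = (0, 0, 4).
  dual value b^T y* = 24.
Strong duality: c^T x* = b^T y*. Confirmed.

24


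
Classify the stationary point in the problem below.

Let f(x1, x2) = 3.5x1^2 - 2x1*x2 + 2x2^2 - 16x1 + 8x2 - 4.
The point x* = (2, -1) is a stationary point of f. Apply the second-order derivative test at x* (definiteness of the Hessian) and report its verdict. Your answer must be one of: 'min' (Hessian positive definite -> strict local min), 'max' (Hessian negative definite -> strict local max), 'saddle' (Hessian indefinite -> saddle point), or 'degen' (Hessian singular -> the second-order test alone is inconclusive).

Compute the Hessian H = grad^2 f:
  H = [[7, -2], [-2, 4]]
Verify stationarity: grad f(x*) = H x* + g = (0, 0).
Eigenvalues of H: 3, 8.
Both eigenvalues > 0, so H is positive definite -> x* is a strict local min.

min


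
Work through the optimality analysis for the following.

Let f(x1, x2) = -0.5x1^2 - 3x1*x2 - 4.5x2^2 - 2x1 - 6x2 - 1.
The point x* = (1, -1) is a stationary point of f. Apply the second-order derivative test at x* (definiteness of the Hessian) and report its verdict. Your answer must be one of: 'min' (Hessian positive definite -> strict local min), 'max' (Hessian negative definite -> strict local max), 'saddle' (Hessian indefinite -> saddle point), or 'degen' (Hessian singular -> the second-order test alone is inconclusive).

Compute the Hessian H = grad^2 f:
  H = [[-1, -3], [-3, -9]]
Verify stationarity: grad f(x*) = H x* + g = (0, 0).
Eigenvalues of H: -10, 0.
H has a zero eigenvalue (singular; negative semidefinite but not definite), so H is neither positive definite, negative definite, nor indefinite. The second-order test alone is inconclusive -> degen.
(Indeed, f is constant along the null direction of H through x*, so x* is not a strict local extremum.)

degen


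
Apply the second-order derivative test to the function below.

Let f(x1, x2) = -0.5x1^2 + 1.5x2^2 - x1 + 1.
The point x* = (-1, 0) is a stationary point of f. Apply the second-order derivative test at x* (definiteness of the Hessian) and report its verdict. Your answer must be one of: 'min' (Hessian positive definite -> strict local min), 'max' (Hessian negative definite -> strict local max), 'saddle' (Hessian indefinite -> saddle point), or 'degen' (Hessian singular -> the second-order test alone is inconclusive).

Compute the Hessian H = grad^2 f:
  H = [[-1, 0], [0, 3]]
Verify stationarity: grad f(x*) = H x* + g = (0, 0).
Eigenvalues of H: -1, 3.
Eigenvalues have mixed signs, so H is indefinite -> x* is a saddle point.

saddle


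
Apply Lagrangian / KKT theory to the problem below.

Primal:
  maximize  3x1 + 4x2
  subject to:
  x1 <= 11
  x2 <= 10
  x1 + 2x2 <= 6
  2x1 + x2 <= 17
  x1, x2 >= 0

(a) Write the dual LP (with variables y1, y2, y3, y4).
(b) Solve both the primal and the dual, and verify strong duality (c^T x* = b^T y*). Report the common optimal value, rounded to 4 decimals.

The standard primal-dual pair for 'max c^T x s.t. A x <= b, x >= 0' is:
  Dual:  min b^T y  s.t.  A^T y >= c,  y >= 0.

So the dual LP is:
  minimize  11y1 + 10y2 + 6y3 + 17y4
  subject to:
    y1 + y3 + 2y4 >= 3
    y2 + 2y3 + y4 >= 4
    y1, y2, y3, y4 >= 0

Solving the primal: x* = (6, 0).
  primal value c^T x* = 18.
Solving the dual: y* = (0, 0, 3, 0).
  dual value b^T y* = 18.
Strong duality: c^T x* = b^T y*. Confirmed.

18


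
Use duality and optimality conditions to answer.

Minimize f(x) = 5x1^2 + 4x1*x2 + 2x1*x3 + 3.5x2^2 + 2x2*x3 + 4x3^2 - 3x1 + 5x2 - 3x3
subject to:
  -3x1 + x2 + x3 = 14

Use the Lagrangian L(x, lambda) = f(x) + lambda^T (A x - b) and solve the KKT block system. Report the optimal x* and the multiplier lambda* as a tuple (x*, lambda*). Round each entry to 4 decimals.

Form the Lagrangian:
  L(x, lambda) = (1/2) x^T Q x + c^T x + lambda^T (A x - b)
Stationarity (grad_x L = 0): Q x + c + A^T lambda = 0.
Primal feasibility: A x = b.

This gives the KKT block system:
  [ Q   A^T ] [ x     ]   [-c ]
  [ A    0  ] [ lambda ] = [ b ]

Solving the linear system:
  x*      = (-3.4139, 1.9434, 1.8149)
  lambda* = (-8.5784)
  f(x*)   = 67.3059

x* = (-3.4139, 1.9434, 1.8149), lambda* = (-8.5784)


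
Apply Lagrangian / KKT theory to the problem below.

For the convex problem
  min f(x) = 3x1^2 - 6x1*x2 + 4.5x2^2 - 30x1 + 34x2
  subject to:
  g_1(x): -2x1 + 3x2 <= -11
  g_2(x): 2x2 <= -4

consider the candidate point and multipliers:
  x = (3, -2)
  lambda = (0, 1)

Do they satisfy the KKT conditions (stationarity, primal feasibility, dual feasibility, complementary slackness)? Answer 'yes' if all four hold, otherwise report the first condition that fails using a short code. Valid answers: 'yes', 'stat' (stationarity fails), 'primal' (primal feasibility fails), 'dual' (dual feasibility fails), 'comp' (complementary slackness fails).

Gradient of f: grad f(x) = Q x + c = (0, -2)
Constraint values g_i(x) = a_i^T x - b_i:
  g_1((3, -2)) = -1
  g_2((3, -2)) = 0
Stationarity residual: grad f(x) + sum_i lambda_i a_i = (0, 0)
  -> stationarity OK
Primal feasibility (all g_i <= 0): OK
Dual feasibility (all lambda_i >= 0): OK
Complementary slackness (lambda_i * g_i(x) = 0 for all i): OK

Verdict: yes, KKT holds.

yes


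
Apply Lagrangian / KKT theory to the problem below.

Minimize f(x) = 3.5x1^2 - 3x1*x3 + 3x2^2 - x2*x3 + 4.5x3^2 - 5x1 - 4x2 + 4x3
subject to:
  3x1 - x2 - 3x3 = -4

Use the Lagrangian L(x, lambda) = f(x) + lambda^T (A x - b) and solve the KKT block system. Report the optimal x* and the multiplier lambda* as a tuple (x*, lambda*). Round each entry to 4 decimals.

Form the Lagrangian:
  L(x, lambda) = (1/2) x^T Q x + c^T x + lambda^T (A x - b)
Stationarity (grad_x L = 0): Q x + c + A^T lambda = 0.
Primal feasibility: A x = b.

This gives the KKT block system:
  [ Q   A^T ] [ x     ]   [-c ]
  [ A    0  ] [ lambda ] = [ b ]

Solving the linear system:
  x*      = (-0.3202, 1.266, 0.5911)
  lambda* = (3.0049)
  f(x*)   = 5.4606

x* = (-0.3202, 1.266, 0.5911), lambda* = (3.0049)


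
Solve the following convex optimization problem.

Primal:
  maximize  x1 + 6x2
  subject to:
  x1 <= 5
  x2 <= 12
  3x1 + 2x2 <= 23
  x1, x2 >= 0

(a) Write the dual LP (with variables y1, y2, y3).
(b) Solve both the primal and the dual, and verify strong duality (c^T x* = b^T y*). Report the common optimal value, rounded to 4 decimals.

The standard primal-dual pair for 'max c^T x s.t. A x <= b, x >= 0' is:
  Dual:  min b^T y  s.t.  A^T y >= c,  y >= 0.

So the dual LP is:
  minimize  5y1 + 12y2 + 23y3
  subject to:
    y1 + 3y3 >= 1
    y2 + 2y3 >= 6
    y1, y2, y3 >= 0

Solving the primal: x* = (0, 11.5).
  primal value c^T x* = 69.
Solving the dual: y* = (0, 0, 3).
  dual value b^T y* = 69.
Strong duality: c^T x* = b^T y*. Confirmed.

69


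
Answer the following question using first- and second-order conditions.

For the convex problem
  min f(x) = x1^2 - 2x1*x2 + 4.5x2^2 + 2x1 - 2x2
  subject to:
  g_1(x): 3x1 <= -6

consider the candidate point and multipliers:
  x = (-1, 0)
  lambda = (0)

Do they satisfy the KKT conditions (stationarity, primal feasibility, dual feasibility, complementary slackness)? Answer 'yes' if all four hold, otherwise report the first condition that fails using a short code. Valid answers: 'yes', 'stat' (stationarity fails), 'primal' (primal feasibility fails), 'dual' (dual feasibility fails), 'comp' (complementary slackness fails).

Gradient of f: grad f(x) = Q x + c = (0, 0)
Constraint values g_i(x) = a_i^T x - b_i:
  g_1((-1, 0)) = 3
Stationarity residual: grad f(x) + sum_i lambda_i a_i = (0, 0)
  -> stationarity OK
Primal feasibility (all g_i <= 0): FAILS
Dual feasibility (all lambda_i >= 0): OK
Complementary slackness (lambda_i * g_i(x) = 0 for all i): OK

Verdict: the first failing condition is primal_feasibility -> primal.

primal


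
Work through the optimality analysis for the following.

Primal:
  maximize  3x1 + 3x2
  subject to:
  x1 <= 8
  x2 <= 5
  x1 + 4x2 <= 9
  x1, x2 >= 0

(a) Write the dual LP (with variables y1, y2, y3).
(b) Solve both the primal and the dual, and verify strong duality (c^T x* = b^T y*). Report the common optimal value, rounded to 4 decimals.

The standard primal-dual pair for 'max c^T x s.t. A x <= b, x >= 0' is:
  Dual:  min b^T y  s.t.  A^T y >= c,  y >= 0.

So the dual LP is:
  minimize  8y1 + 5y2 + 9y3
  subject to:
    y1 + y3 >= 3
    y2 + 4y3 >= 3
    y1, y2, y3 >= 0

Solving the primal: x* = (8, 0.25).
  primal value c^T x* = 24.75.
Solving the dual: y* = (2.25, 0, 0.75).
  dual value b^T y* = 24.75.
Strong duality: c^T x* = b^T y*. Confirmed.

24.75


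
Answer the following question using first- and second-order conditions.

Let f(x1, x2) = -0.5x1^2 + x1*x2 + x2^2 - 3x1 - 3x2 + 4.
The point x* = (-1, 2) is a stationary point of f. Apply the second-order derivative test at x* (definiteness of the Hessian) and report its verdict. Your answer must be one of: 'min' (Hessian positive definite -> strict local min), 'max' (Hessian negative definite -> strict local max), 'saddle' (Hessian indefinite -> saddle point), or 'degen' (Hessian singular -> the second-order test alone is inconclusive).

Compute the Hessian H = grad^2 f:
  H = [[-1, 1], [1, 2]]
Verify stationarity: grad f(x*) = H x* + g = (0, 0).
Eigenvalues of H: -1.3028, 2.3028.
Eigenvalues have mixed signs, so H is indefinite -> x* is a saddle point.

saddle


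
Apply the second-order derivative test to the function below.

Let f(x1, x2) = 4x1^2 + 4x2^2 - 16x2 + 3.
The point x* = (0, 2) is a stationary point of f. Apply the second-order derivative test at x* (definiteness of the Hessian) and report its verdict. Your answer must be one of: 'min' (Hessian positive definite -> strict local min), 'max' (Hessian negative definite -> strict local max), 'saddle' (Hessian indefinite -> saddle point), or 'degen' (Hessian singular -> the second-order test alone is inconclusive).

Compute the Hessian H = grad^2 f:
  H = [[8, 0], [0, 8]]
Verify stationarity: grad f(x*) = H x* + g = (0, 0).
Eigenvalues of H: 8, 8.
Both eigenvalues > 0, so H is positive definite -> x* is a strict local min.

min


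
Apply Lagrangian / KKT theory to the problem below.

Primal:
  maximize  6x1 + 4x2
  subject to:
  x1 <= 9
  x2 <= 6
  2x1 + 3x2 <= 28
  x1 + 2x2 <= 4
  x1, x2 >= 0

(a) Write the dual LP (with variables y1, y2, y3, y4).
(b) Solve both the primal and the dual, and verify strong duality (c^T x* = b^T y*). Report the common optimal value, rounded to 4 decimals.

The standard primal-dual pair for 'max c^T x s.t. A x <= b, x >= 0' is:
  Dual:  min b^T y  s.t.  A^T y >= c,  y >= 0.

So the dual LP is:
  minimize  9y1 + 6y2 + 28y3 + 4y4
  subject to:
    y1 + 2y3 + y4 >= 6
    y2 + 3y3 + 2y4 >= 4
    y1, y2, y3, y4 >= 0

Solving the primal: x* = (4, 0).
  primal value c^T x* = 24.
Solving the dual: y* = (0, 0, 0, 6).
  dual value b^T y* = 24.
Strong duality: c^T x* = b^T y*. Confirmed.

24


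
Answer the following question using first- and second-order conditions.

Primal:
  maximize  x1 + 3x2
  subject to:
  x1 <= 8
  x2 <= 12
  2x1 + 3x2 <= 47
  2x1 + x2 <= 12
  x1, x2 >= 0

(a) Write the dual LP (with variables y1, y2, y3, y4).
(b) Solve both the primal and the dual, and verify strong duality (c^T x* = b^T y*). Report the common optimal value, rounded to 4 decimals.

The standard primal-dual pair for 'max c^T x s.t. A x <= b, x >= 0' is:
  Dual:  min b^T y  s.t.  A^T y >= c,  y >= 0.

So the dual LP is:
  minimize  8y1 + 12y2 + 47y3 + 12y4
  subject to:
    y1 + 2y3 + 2y4 >= 1
    y2 + 3y3 + y4 >= 3
    y1, y2, y3, y4 >= 0

Solving the primal: x* = (0, 12).
  primal value c^T x* = 36.
Solving the dual: y* = (0, 2.5, 0, 0.5).
  dual value b^T y* = 36.
Strong duality: c^T x* = b^T y*. Confirmed.

36


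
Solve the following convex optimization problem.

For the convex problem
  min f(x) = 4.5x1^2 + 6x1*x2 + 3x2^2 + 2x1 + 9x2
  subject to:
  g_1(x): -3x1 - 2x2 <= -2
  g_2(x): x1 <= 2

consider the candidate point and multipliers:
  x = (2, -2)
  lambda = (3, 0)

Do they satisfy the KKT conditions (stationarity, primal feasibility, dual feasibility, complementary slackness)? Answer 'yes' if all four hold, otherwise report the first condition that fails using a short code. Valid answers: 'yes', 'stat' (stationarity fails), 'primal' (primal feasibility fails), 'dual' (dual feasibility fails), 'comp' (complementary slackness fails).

Gradient of f: grad f(x) = Q x + c = (8, 9)
Constraint values g_i(x) = a_i^T x - b_i:
  g_1((2, -2)) = 0
  g_2((2, -2)) = 0
Stationarity residual: grad f(x) + sum_i lambda_i a_i = (-1, 3)
  -> stationarity FAILS
Primal feasibility (all g_i <= 0): OK
Dual feasibility (all lambda_i >= 0): OK
Complementary slackness (lambda_i * g_i(x) = 0 for all i): OK

Verdict: the first failing condition is stationarity -> stat.

stat


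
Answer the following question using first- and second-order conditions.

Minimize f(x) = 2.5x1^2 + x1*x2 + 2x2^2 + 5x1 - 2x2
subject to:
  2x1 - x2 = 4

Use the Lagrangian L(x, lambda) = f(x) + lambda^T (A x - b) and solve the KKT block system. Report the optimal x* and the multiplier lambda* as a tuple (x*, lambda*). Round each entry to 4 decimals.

Form the Lagrangian:
  L(x, lambda) = (1/2) x^T Q x + c^T x + lambda^T (A x - b)
Stationarity (grad_x L = 0): Q x + c + A^T lambda = 0.
Primal feasibility: A x = b.

This gives the KKT block system:
  [ Q   A^T ] [ x     ]   [-c ]
  [ A    0  ] [ lambda ] = [ b ]

Solving the linear system:
  x*      = (1.4, -1.2)
  lambda* = (-5.4)
  f(x*)   = 15.5

x* = (1.4, -1.2), lambda* = (-5.4)


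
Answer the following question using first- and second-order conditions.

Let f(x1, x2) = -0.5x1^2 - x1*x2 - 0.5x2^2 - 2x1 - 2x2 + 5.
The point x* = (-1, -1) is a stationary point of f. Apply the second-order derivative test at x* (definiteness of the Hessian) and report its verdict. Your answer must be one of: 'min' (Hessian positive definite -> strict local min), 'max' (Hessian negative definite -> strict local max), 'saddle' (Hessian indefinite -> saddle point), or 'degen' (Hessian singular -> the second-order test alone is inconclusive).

Compute the Hessian H = grad^2 f:
  H = [[-1, -1], [-1, -1]]
Verify stationarity: grad f(x*) = H x* + g = (0, 0).
Eigenvalues of H: -2, 0.
H has a zero eigenvalue (singular; negative semidefinite but not definite), so H is neither positive definite, negative definite, nor indefinite. The second-order test alone is inconclusive -> degen.
(Indeed, f is constant along the null direction of H through x*, so x* is not a strict local extremum.)

degen


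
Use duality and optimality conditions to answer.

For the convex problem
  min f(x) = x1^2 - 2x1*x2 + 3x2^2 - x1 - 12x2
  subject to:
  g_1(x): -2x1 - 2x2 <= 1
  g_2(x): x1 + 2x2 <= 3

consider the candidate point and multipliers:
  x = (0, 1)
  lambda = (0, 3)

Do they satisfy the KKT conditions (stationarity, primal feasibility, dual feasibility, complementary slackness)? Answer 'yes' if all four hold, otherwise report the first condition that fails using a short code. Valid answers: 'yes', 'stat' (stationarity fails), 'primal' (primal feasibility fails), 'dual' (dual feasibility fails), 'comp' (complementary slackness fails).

Gradient of f: grad f(x) = Q x + c = (-3, -6)
Constraint values g_i(x) = a_i^T x - b_i:
  g_1((0, 1)) = -3
  g_2((0, 1)) = -1
Stationarity residual: grad f(x) + sum_i lambda_i a_i = (0, 0)
  -> stationarity OK
Primal feasibility (all g_i <= 0): OK
Dual feasibility (all lambda_i >= 0): OK
Complementary slackness (lambda_i * g_i(x) = 0 for all i): FAILS

Verdict: the first failing condition is complementary_slackness -> comp.

comp


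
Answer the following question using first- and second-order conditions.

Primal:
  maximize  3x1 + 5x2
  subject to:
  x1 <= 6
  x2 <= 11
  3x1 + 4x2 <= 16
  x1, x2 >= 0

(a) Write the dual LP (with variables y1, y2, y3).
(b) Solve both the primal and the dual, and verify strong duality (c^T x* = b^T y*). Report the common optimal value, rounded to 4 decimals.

The standard primal-dual pair for 'max c^T x s.t. A x <= b, x >= 0' is:
  Dual:  min b^T y  s.t.  A^T y >= c,  y >= 0.

So the dual LP is:
  minimize  6y1 + 11y2 + 16y3
  subject to:
    y1 + 3y3 >= 3
    y2 + 4y3 >= 5
    y1, y2, y3 >= 0

Solving the primal: x* = (0, 4).
  primal value c^T x* = 20.
Solving the dual: y* = (0, 0, 1.25).
  dual value b^T y* = 20.
Strong duality: c^T x* = b^T y*. Confirmed.

20


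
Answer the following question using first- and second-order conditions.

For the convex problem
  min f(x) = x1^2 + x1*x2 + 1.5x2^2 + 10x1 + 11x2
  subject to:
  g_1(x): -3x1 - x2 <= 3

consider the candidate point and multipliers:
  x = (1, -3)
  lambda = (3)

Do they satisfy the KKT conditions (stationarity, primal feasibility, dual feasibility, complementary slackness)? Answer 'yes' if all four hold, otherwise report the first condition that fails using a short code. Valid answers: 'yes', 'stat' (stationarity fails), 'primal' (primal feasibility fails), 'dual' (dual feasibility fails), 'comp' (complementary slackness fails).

Gradient of f: grad f(x) = Q x + c = (9, 3)
Constraint values g_i(x) = a_i^T x - b_i:
  g_1((1, -3)) = -3
Stationarity residual: grad f(x) + sum_i lambda_i a_i = (0, 0)
  -> stationarity OK
Primal feasibility (all g_i <= 0): OK
Dual feasibility (all lambda_i >= 0): OK
Complementary slackness (lambda_i * g_i(x) = 0 for all i): FAILS

Verdict: the first failing condition is complementary_slackness -> comp.

comp


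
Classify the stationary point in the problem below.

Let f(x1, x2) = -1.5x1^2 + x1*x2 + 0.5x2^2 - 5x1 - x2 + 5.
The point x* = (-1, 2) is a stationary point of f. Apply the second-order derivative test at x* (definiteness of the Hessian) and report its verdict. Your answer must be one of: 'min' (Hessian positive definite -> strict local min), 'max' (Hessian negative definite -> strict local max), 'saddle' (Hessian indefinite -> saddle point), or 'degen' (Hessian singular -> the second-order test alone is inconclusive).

Compute the Hessian H = grad^2 f:
  H = [[-3, 1], [1, 1]]
Verify stationarity: grad f(x*) = H x* + g = (0, 0).
Eigenvalues of H: -3.2361, 1.2361.
Eigenvalues have mixed signs, so H is indefinite -> x* is a saddle point.

saddle


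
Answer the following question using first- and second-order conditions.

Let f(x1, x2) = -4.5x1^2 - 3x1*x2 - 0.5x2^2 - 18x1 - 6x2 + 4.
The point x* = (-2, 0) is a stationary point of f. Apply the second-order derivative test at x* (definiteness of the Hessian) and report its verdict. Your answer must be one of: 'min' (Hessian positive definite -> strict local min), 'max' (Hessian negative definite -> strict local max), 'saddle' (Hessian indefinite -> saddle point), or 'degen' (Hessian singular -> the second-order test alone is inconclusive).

Compute the Hessian H = grad^2 f:
  H = [[-9, -3], [-3, -1]]
Verify stationarity: grad f(x*) = H x* + g = (0, 0).
Eigenvalues of H: -10, 0.
H has a zero eigenvalue (singular; negative semidefinite but not definite), so H is neither positive definite, negative definite, nor indefinite. The second-order test alone is inconclusive -> degen.
(Indeed, f is constant along the null direction of H through x*, so x* is not a strict local extremum.)

degen


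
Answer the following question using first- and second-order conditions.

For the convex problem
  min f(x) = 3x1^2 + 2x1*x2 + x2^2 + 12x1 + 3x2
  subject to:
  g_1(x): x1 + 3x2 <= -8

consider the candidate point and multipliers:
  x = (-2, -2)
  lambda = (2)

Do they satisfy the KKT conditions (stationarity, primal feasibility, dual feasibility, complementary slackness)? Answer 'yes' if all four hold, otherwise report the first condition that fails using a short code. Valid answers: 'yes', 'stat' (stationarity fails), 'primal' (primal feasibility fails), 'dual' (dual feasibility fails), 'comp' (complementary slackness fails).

Gradient of f: grad f(x) = Q x + c = (-4, -5)
Constraint values g_i(x) = a_i^T x - b_i:
  g_1((-2, -2)) = 0
Stationarity residual: grad f(x) + sum_i lambda_i a_i = (-2, 1)
  -> stationarity FAILS
Primal feasibility (all g_i <= 0): OK
Dual feasibility (all lambda_i >= 0): OK
Complementary slackness (lambda_i * g_i(x) = 0 for all i): OK

Verdict: the first failing condition is stationarity -> stat.

stat


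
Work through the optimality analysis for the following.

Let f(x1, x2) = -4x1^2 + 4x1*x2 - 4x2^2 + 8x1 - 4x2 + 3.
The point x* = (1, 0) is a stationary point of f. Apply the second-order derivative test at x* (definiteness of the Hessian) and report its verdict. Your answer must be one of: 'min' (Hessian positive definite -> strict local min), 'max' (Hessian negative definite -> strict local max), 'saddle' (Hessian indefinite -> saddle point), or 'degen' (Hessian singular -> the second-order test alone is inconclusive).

Compute the Hessian H = grad^2 f:
  H = [[-8, 4], [4, -8]]
Verify stationarity: grad f(x*) = H x* + g = (0, 0).
Eigenvalues of H: -12, -4.
Both eigenvalues < 0, so H is negative definite -> x* is a strict local max.

max
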